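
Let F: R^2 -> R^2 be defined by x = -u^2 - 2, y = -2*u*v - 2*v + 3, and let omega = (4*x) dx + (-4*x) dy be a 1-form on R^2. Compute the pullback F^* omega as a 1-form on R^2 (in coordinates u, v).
F^* omega = (8*u^3 - 8*u^2*v + 16*u - 16*v) du + (-8*u^3 - 8*u^2 - 16*u - 16) dv

Using F^*(f dg) = (f ∘ F) d(g ∘ F), substitute each coordinate x_i by F_i(u, v) in f_i, and replace dx_i by d F_i = (∂F_i/∂u) du + (∂F_i/∂v) dv.
  For the x component: f_1(F) = -4*u^2 - 8; d F_1 = (-2*u) du + (0) dv
  For the y component: f_2(F) = 4*u^2 + 8; d F_2 = (-2*v) du + (-2*u - 2) dv
Combining and collecting du, dv coefficients:
  coeff of du: 8*u^3 - 8*u^2*v + 16*u - 16*v
  coeff of dv: -8*u^3 - 8*u^2 - 16*u - 16
F^* omega = (8*u^3 - 8*u^2*v + 16*u - 16*v) du + (-8*u^3 - 8*u^2 - 16*u - 16) dv.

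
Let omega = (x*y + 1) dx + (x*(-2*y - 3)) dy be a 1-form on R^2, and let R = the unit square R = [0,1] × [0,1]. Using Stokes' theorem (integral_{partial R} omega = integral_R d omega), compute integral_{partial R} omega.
integral_(partial R) omega = -9/2

Stokes: integral_partial_R omega = integral_R d omega with d omega = (∂Q/∂x - ∂P/∂y) dx ∧ dy.
  ∂Q/∂x = -2*y - 3
  ∂P/∂y = x
  integrand = ∂Q/∂x - ∂P/∂y = -x - 2*y - 3.
Integrating over R: integral_0^1 integral_0^1 (-x - 2*y - 3) dx dy = -9/2.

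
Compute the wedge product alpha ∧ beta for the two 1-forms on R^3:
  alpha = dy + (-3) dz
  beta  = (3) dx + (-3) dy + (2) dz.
alpha ∧ beta = (-3) dx ∧ dy + (-7) dy ∧ dz + (9) dx ∧ dz

Distribute the wedge, using dx_i ∧ dx_j = -dx_j ∧ dx_i and dx_i ∧ dx_i = 0. For each pair (i, j) with i < j, the coefficient of dx_i ∧ dx_j in alpha ∧ beta is (alpha_i * beta_j - alpha_j * beta_i). Collecting: alpha ∧ beta = (-3) dx ∧ dy + (-7) dy ∧ dz + (9) dx ∧ dz.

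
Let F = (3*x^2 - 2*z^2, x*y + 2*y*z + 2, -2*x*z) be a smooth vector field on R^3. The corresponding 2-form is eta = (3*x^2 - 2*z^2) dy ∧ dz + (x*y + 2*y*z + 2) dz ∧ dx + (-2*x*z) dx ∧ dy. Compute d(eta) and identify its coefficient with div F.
d(eta) = (5*x + 2*z) dx ∧ dy ∧ dz; div F = 5*x + 2*z

For a 2-form in R^3 of the form above, applying d gives a 3-form with coefficient ∂P/∂x + ∂Q/∂y + ∂R/∂z:
  ∂P/∂x = 6*x
  ∂Q/∂y = x + 2*z
  ∂R/∂z = -2*x
Sum = 5*x + 2*z, which is exactly div F.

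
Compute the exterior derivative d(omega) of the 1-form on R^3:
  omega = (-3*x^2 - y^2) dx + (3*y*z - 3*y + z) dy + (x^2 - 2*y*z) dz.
d(omega) = (2*y) dx ∧ dy + (2*x) dx ∧ dz + (-3*y - 2*z - 1) dy ∧ dz

For a 1-form omega = sum_i f_i dx_i, the exterior derivative is
  d(omega) = sum_{i < j} (∂f_j/∂x_i - ∂f_i/∂x_j) dx_i ∧ dx_j.
  coefficient of dx ∧ dy: ∂f_2/∂x - ∂f_1/∂y = ∂(3*y*z - 3*y + z)/∂x - ∂(-3*x^2 - y^2)/∂y = 2*y
  coefficient of dx ∧ dz: ∂f_3/∂x - ∂f_1/∂z = ∂(x^2 - 2*y*z)/∂x - ∂(-3*x^2 - y^2)/∂z = 2*x
  coefficient of dy ∧ dz: ∂f_3/∂y - ∂f_2/∂z = ∂(x^2 - 2*y*z)/∂y - ∂(3*y*z - 3*y + z)/∂z = -3*y - 2*z - 1
Assembling: d(omega) = (2*y) dx ∧ dy + (2*x) dx ∧ dz + (-3*y - 2*z - 1) dy ∧ dz.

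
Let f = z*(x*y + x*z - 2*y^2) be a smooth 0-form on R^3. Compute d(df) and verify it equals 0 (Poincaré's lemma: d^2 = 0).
d(df) = 0

Step 1: df = sum_i (∂f/∂x_i) dx_i = (z*(y + z)) dx + (z*(x - 4*y)) dy + (x*y + 2*x*z - 2*y^2) dz.
Step 2: Apply d again. Using the 1-form formula, the coefficient of dx ∧ dy in d(df) is ∂^2 f/∂x ∂y - ∂^2 f/∂y ∂x = (z) - (z) = 0 (equality of mixed partials for smooth f).
Similarly for dx ∧ dz and dy ∧ dz — all coefficients vanish. So d(df) = 0.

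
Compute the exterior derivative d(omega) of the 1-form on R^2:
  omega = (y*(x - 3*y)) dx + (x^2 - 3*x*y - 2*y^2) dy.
d(omega) = (x + 3*y) dx ∧ dy

For a 1-form omega = sum_i f_i dx_i, the exterior derivative is
  d(omega) = sum_{i < j} (∂f_j/∂x_i - ∂f_i/∂x_j) dx_i ∧ dx_j.
  coefficient of dx ∧ dy: ∂f_2/∂x - ∂f_1/∂y = ∂(x^2 - 3*x*y - 2*y^2)/∂x - ∂(y*(x - 3*y))/∂y = x + 3*y
Assembling: d(omega) = (x + 3*y) dx ∧ dy.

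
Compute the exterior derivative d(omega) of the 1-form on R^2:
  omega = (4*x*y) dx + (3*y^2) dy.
d(omega) = (-4*x) dx ∧ dy

For a 1-form omega = sum_i f_i dx_i, the exterior derivative is
  d(omega) = sum_{i < j} (∂f_j/∂x_i - ∂f_i/∂x_j) dx_i ∧ dx_j.
  coefficient of dx ∧ dy: ∂f_2/∂x - ∂f_1/∂y = ∂(3*y^2)/∂x - ∂(4*x*y)/∂y = -4*x
Assembling: d(omega) = (-4*x) dx ∧ dy.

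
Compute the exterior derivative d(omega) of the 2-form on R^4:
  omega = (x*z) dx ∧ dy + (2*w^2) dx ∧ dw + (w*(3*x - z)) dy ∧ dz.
d(omega) = (3*w + x) dx ∧ dy ∧ dz + (3*x - z) dy ∧ dz ∧ dw

For a 2-form omega = sum_{i<j} g_{ij} dx_i ∧ dx_j, the exterior derivative is
  d(omega) = sum_{i<j} d(g_{ij}) ∧ dx_i ∧ dx_j = sum_{i<j, k} (∂g_{ij}/∂x_k) dx_k ∧ dx_i ∧ dx_j.
Expand each term, using dx_k ∧ dx_i ∧ dx_j = sgn(permutation) dx_{(a)} ∧ dx_{(b)} ∧ dx_{(c)} with (a < b < c) sorted:
  d(x*z) includes (∂/∂z)(x*z) dz = (x) dz, which multiplied by dx ∧ dy gives (x) dx ∧ dy ∧ dz
  d(w*(3*x - z)) includes (∂/∂x)(w*(3*x - z)) dx = (3*w) dx, which multiplied by dy ∧ dz gives (3*w) dx ∧ dy ∧ dz
  d(w*(3*x - z)) includes (∂/∂w)(w*(3*x - z)) dw = (3*x - z) dw, which multiplied by dy ∧ dz gives (3*x - z) dy ∧ dz ∧ dw
Collecting like 3-forms: d(omega) = (3*w + x) dx ∧ dy ∧ dz + (3*x - z) dy ∧ dz ∧ dw.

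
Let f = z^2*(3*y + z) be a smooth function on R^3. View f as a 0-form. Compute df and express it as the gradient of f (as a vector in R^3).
df = (0) dx + (3*z^2) dy + (3*z*(2*y + z)) dz; grad f = (0, 3*z^2, 3*z*(2*y + z))

For a 0-form f, d f = (∂f/∂x) dx + (∂f/∂y) dy + (∂f/∂z) dz. The components of the vector representation are exactly the entries of grad f in Cartesian coordinates:
  ∂f/∂x = 0
  ∂f/∂y = 3*z^2
  ∂f/∂z = 3*z*(2*y + z).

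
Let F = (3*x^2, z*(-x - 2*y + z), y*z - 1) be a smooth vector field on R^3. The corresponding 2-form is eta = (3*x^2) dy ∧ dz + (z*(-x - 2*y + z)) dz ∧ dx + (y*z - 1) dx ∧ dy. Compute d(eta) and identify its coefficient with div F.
d(eta) = (6*x + y - 2*z) dx ∧ dy ∧ dz; div F = 6*x + y - 2*z

For a 2-form in R^3 of the form above, applying d gives a 3-form with coefficient ∂P/∂x + ∂Q/∂y + ∂R/∂z:
  ∂P/∂x = 6*x
  ∂Q/∂y = -2*z
  ∂R/∂z = y
Sum = 6*x + y - 2*z, which is exactly div F.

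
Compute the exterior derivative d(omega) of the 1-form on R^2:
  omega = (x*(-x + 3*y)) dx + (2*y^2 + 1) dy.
d(omega) = (-3*x) dx ∧ dy

For a 1-form omega = sum_i f_i dx_i, the exterior derivative is
  d(omega) = sum_{i < j} (∂f_j/∂x_i - ∂f_i/∂x_j) dx_i ∧ dx_j.
  coefficient of dx ∧ dy: ∂f_2/∂x - ∂f_1/∂y = ∂(2*y^2 + 1)/∂x - ∂(x*(-x + 3*y))/∂y = -3*x
Assembling: d(omega) = (-3*x) dx ∧ dy.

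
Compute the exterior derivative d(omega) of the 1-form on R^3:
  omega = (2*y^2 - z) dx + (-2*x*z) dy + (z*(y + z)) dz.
d(omega) = (-4*y - 2*z) dx ∧ dy + (1) dx ∧ dz + (2*x + z) dy ∧ dz

For a 1-form omega = sum_i f_i dx_i, the exterior derivative is
  d(omega) = sum_{i < j} (∂f_j/∂x_i - ∂f_i/∂x_j) dx_i ∧ dx_j.
  coefficient of dx ∧ dy: ∂f_2/∂x - ∂f_1/∂y = ∂(-2*x*z)/∂x - ∂(2*y^2 - z)/∂y = -4*y - 2*z
  coefficient of dx ∧ dz: ∂f_3/∂x - ∂f_1/∂z = ∂(z*(y + z))/∂x - ∂(2*y^2 - z)/∂z = 1
  coefficient of dy ∧ dz: ∂f_3/∂y - ∂f_2/∂z = ∂(z*(y + z))/∂y - ∂(-2*x*z)/∂z = 2*x + z
Assembling: d(omega) = (-4*y - 2*z) dx ∧ dy + (1) dx ∧ dz + (2*x + z) dy ∧ dz.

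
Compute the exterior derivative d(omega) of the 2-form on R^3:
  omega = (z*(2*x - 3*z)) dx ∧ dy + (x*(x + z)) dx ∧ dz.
d(omega) = (2*x - 6*z) dx ∧ dy ∧ dz

For a 2-form omega = sum_{i<j} g_{ij} dx_i ∧ dx_j, the exterior derivative is
  d(omega) = sum_{i<j} d(g_{ij}) ∧ dx_i ∧ dx_j = sum_{i<j, k} (∂g_{ij}/∂x_k) dx_k ∧ dx_i ∧ dx_j.
Expand each term, using dx_k ∧ dx_i ∧ dx_j = sgn(permutation) dx_{(a)} ∧ dx_{(b)} ∧ dx_{(c)} with (a < b < c) sorted:
  d(z*(2*x - 3*z)) includes (∂/∂z)(z*(2*x - 3*z)) dz = (2*x - 6*z) dz, which multiplied by dx ∧ dy gives (2*x - 6*z) dx ∧ dy ∧ dz
Collecting like 3-forms: d(omega) = (2*x - 6*z) dx ∧ dy ∧ dz.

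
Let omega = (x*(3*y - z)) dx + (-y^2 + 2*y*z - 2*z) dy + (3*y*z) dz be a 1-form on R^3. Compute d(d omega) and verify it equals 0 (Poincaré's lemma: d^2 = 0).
d(d omega) = 0

Step 1: d omega = sum_{i<j} (∂f_j/∂x_i - ∂f_i/∂x_j) dx_i ∧ dx_j:
  coeff of dx ∧ dy: -3*x
  coeff of dx ∧ dz: x
  coeff of dy ∧ dz: -2*y + 3*z + 2
Step 2: Apply d again to each 2-form coefficient. The only possible 3-form in R^3 is dx ∧ dy ∧ dz, with coefficient
  ∂(coeff of dy∧dz)/∂x - ∂(coeff of dx∧dz)/∂y + ∂(coeff of dx∧dy)/∂z
  = ∂/∂x (-2*y + 3*z + 2) - ∂/∂y (x) + ∂/∂z (-3*x).
Each of these terms simplifies to sums of mixed partials that cancel in pairs. The result is 0 (by equality of mixed partials for smooth functions — Schwarz / Clairaut).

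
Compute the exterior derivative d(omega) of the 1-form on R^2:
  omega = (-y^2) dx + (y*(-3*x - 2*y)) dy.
d(omega) = (-y) dx ∧ dy

For a 1-form omega = sum_i f_i dx_i, the exterior derivative is
  d(omega) = sum_{i < j} (∂f_j/∂x_i - ∂f_i/∂x_j) dx_i ∧ dx_j.
  coefficient of dx ∧ dy: ∂f_2/∂x - ∂f_1/∂y = ∂(y*(-3*x - 2*y))/∂x - ∂(-y^2)/∂y = -y
Assembling: d(omega) = (-y) dx ∧ dy.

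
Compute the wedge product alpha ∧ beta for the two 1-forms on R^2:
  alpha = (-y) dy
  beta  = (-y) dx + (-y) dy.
alpha ∧ beta = (-y^2) dx ∧ dy

Distribute the wedge, using dx_i ∧ dx_j = -dx_j ∧ dx_i and dx_i ∧ dx_i = 0. For each pair (i, j) with i < j, the coefficient of dx_i ∧ dx_j in alpha ∧ beta is (alpha_i * beta_j - alpha_j * beta_i). Collecting: alpha ∧ beta = (-y^2) dx ∧ dy.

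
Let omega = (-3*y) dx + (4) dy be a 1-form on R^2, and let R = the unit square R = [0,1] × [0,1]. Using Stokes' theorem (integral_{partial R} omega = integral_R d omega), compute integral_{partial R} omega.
integral_(partial R) omega = 3

Stokes: integral_partial_R omega = integral_R d omega with d omega = (∂Q/∂x - ∂P/∂y) dx ∧ dy.
  ∂Q/∂x = 0
  ∂P/∂y = -3
  integrand = ∂Q/∂x - ∂P/∂y = 3.
Integrating over R: integral_0^1 integral_0^1 (3) dx dy = 3.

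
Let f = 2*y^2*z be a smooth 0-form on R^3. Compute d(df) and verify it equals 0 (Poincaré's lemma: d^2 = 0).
d(df) = 0

Step 1: df = sum_i (∂f/∂x_i) dx_i = (0) dx + (4*y*z) dy + (2*y^2) dz.
Step 2: Apply d again. Using the 1-form formula, the coefficient of dx ∧ dy in d(df) is ∂^2 f/∂x ∂y - ∂^2 f/∂y ∂x = (0) - (0) = 0 (equality of mixed partials for smooth f).
Similarly for dx ∧ dz and dy ∧ dz — all coefficients vanish. So d(df) = 0.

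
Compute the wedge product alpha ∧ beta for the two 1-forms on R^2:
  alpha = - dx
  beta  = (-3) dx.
alpha ∧ beta = 0

Distribute the wedge, using dx_i ∧ dx_j = -dx_j ∧ dx_i and dx_i ∧ dx_i = 0. For each pair (i, j) with i < j, the coefficient of dx_i ∧ dx_j in alpha ∧ beta is (alpha_i * beta_j - alpha_j * beta_i). Collecting: alpha ∧ beta = 0.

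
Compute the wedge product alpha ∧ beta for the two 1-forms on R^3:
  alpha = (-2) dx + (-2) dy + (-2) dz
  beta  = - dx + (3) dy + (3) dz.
alpha ∧ beta = (-8) dx ∧ dy + (-8) dx ∧ dz

Distribute the wedge, using dx_i ∧ dx_j = -dx_j ∧ dx_i and dx_i ∧ dx_i = 0. For each pair (i, j) with i < j, the coefficient of dx_i ∧ dx_j in alpha ∧ beta is (alpha_i * beta_j - alpha_j * beta_i). Collecting: alpha ∧ beta = (-8) dx ∧ dy + (-8) dx ∧ dz.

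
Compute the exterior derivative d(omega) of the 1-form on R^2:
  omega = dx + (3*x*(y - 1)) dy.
d(omega) = (3*y - 3) dx ∧ dy

For a 1-form omega = sum_i f_i dx_i, the exterior derivative is
  d(omega) = sum_{i < j} (∂f_j/∂x_i - ∂f_i/∂x_j) dx_i ∧ dx_j.
  coefficient of dx ∧ dy: ∂f_2/∂x - ∂f_1/∂y = ∂(3*x*(y - 1))/∂x - ∂(1)/∂y = 3*y - 3
Assembling: d(omega) = (3*y - 3) dx ∧ dy.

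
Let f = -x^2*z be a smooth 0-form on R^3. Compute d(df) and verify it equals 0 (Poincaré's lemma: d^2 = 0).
d(df) = 0

Step 1: df = sum_i (∂f/∂x_i) dx_i = (-2*x*z) dx + (0) dy + (-x^2) dz.
Step 2: Apply d again. Using the 1-form formula, the coefficient of dx ∧ dy in d(df) is ∂^2 f/∂x ∂y - ∂^2 f/∂y ∂x = (0) - (0) = 0 (equality of mixed partials for smooth f).
Similarly for dx ∧ dz and dy ∧ dz — all coefficients vanish. So d(df) = 0.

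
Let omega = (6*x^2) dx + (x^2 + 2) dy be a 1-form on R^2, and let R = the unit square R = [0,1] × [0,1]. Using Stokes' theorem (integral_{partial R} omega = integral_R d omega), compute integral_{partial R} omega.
integral_(partial R) omega = 1

Stokes: integral_partial_R omega = integral_R d omega with d omega = (∂Q/∂x - ∂P/∂y) dx ∧ dy.
  ∂Q/∂x = 2*x
  ∂P/∂y = 0
  integrand = ∂Q/∂x - ∂P/∂y = 2*x.
Integrating over R: integral_0^1 integral_0^1 (2*x) dx dy = 1.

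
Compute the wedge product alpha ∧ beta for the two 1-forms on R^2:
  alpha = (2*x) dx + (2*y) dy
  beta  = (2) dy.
alpha ∧ beta = (4*x) dx ∧ dy

Distribute the wedge, using dx_i ∧ dx_j = -dx_j ∧ dx_i and dx_i ∧ dx_i = 0. For each pair (i, j) with i < j, the coefficient of dx_i ∧ dx_j in alpha ∧ beta is (alpha_i * beta_j - alpha_j * beta_i). Collecting: alpha ∧ beta = (4*x) dx ∧ dy.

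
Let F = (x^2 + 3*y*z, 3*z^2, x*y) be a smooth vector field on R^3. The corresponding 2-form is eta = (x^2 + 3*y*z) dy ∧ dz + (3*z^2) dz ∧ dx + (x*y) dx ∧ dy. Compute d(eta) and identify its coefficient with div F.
d(eta) = (2*x) dx ∧ dy ∧ dz; div F = 2*x

For a 2-form in R^3 of the form above, applying d gives a 3-form with coefficient ∂P/∂x + ∂Q/∂y + ∂R/∂z:
  ∂P/∂x = 2*x
  ∂Q/∂y = 0
  ∂R/∂z = 0
Sum = 2*x, which is exactly div F.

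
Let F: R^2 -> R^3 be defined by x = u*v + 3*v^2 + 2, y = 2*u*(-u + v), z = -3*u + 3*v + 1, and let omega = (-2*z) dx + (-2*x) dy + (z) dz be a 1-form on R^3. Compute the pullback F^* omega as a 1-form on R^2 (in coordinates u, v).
F^* omega = (8*u^2*v + 20*u*v^2 + 6*u*v + 25*u - 12*v^3 - 6*v^2 - 19*v - 3) du + (-4*u^2*v + 6*u^2 - 12*u*v^2 + 30*u*v - 19*u - 36*v^2 - 3*v + 3) dv

Using F^*(f dg) = (f ∘ F) d(g ∘ F), substitute each coordinate x_i by F_i(u, v) in f_i, and replace dx_i by d F_i = (∂F_i/∂u) du + (∂F_i/∂v) dv.
  For the x component: f_1(F) = 6*u - 6*v - 2; d F_1 = (v) du + (u + 6*v) dv
  For the y component: f_2(F) = -2*u*v - 6*v^2 - 4; d F_2 = (-4*u + 2*v) du + (2*u) dv
  For the z component: f_3(F) = -3*u + 3*v + 1; d F_3 = (-3) du + (3) dv
Combining and collecting du, dv coefficients:
  coeff of du: 8*u^2*v + 20*u*v^2 + 6*u*v + 25*u - 12*v^3 - 6*v^2 - 19*v - 3
  coeff of dv: -4*u^2*v + 6*u^2 - 12*u*v^2 + 30*u*v - 19*u - 36*v^2 - 3*v + 3
F^* omega = (8*u^2*v + 20*u*v^2 + 6*u*v + 25*u - 12*v^3 - 6*v^2 - 19*v - 3) du + (-4*u^2*v + 6*u^2 - 12*u*v^2 + 30*u*v - 19*u - 36*v^2 - 3*v + 3) dv.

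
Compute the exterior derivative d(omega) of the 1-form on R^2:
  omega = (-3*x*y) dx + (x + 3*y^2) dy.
d(omega) = (3*x + 1) dx ∧ dy

For a 1-form omega = sum_i f_i dx_i, the exterior derivative is
  d(omega) = sum_{i < j} (∂f_j/∂x_i - ∂f_i/∂x_j) dx_i ∧ dx_j.
  coefficient of dx ∧ dy: ∂f_2/∂x - ∂f_1/∂y = ∂(x + 3*y^2)/∂x - ∂(-3*x*y)/∂y = 3*x + 1
Assembling: d(omega) = (3*x + 1) dx ∧ dy.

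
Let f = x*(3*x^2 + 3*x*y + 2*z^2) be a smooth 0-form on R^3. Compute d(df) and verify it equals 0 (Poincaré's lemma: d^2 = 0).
d(df) = 0

Step 1: df = sum_i (∂f/∂x_i) dx_i = (9*x^2 + 6*x*y + 2*z^2) dx + (3*x^2) dy + (4*x*z) dz.
Step 2: Apply d again. Using the 1-form formula, the coefficient of dx ∧ dy in d(df) is ∂^2 f/∂x ∂y - ∂^2 f/∂y ∂x = (6*x) - (6*x) = 0 (equality of mixed partials for smooth f).
Similarly for dx ∧ dz and dy ∧ dz — all coefficients vanish. So d(df) = 0.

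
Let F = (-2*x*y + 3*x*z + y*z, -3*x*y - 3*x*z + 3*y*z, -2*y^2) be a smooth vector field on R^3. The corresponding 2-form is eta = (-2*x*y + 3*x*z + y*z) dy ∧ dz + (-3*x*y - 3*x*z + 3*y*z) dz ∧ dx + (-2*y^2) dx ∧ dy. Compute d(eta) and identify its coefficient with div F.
d(eta) = (-3*x - 2*y + 6*z) dx ∧ dy ∧ dz; div F = -3*x - 2*y + 6*z

For a 2-form in R^3 of the form above, applying d gives a 3-form with coefficient ∂P/∂x + ∂Q/∂y + ∂R/∂z:
  ∂P/∂x = -2*y + 3*z
  ∂Q/∂y = -3*x + 3*z
  ∂R/∂z = 0
Sum = -3*x - 2*y + 6*z, which is exactly div F.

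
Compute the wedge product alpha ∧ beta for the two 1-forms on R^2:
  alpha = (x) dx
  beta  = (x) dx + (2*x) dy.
alpha ∧ beta = (2*x^2) dx ∧ dy

Distribute the wedge, using dx_i ∧ dx_j = -dx_j ∧ dx_i and dx_i ∧ dx_i = 0. For each pair (i, j) with i < j, the coefficient of dx_i ∧ dx_j in alpha ∧ beta is (alpha_i * beta_j - alpha_j * beta_i). Collecting: alpha ∧ beta = (2*x^2) dx ∧ dy.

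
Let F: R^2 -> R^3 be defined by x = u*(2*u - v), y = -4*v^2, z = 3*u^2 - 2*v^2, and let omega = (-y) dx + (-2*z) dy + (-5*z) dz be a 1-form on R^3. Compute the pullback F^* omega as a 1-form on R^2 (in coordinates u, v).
F^* omega = (-90*u^3 + 76*u*v^2 - 4*v^3) du + (4*v*(27*u^2 - u*v - 18*v^2)) dv

Using F^*(f dg) = (f ∘ F) d(g ∘ F), substitute each coordinate x_i by F_i(u, v) in f_i, and replace dx_i by d F_i = (∂F_i/∂u) du + (∂F_i/∂v) dv.
  For the x component: f_1(F) = 4*v^2; d F_1 = (4*u - v) du + (-u) dv
  For the y component: f_2(F) = -6*u^2 + 4*v^2; d F_2 = (0) du + (-8*v) dv
  For the z component: f_3(F) = -15*u^2 + 10*v^2; d F_3 = (6*u) du + (-4*v) dv
Combining and collecting du, dv coefficients:
  coeff of du: -90*u^3 + 76*u*v^2 - 4*v^3
  coeff of dv: 4*v*(27*u^2 - u*v - 18*v^2)
F^* omega = (-90*u^3 + 76*u*v^2 - 4*v^3) du + (4*v*(27*u^2 - u*v - 18*v^2)) dv.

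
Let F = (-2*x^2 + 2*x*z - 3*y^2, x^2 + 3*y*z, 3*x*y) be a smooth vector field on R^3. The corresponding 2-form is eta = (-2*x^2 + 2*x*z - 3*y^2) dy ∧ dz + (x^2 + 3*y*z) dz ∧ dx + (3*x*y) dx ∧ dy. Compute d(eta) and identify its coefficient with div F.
d(eta) = (-4*x + 5*z) dx ∧ dy ∧ dz; div F = -4*x + 5*z

For a 2-form in R^3 of the form above, applying d gives a 3-form with coefficient ∂P/∂x + ∂Q/∂y + ∂R/∂z:
  ∂P/∂x = -4*x + 2*z
  ∂Q/∂y = 3*z
  ∂R/∂z = 0
Sum = -4*x + 5*z, which is exactly div F.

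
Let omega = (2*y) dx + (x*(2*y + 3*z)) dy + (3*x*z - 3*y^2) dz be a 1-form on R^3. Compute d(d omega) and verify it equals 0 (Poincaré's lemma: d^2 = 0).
d(d omega) = 0

Step 1: d omega = sum_{i<j} (∂f_j/∂x_i - ∂f_i/∂x_j) dx_i ∧ dx_j:
  coeff of dx ∧ dy: 2*y + 3*z - 2
  coeff of dx ∧ dz: 3*z
  coeff of dy ∧ dz: -3*x - 6*y
Step 2: Apply d again to each 2-form coefficient. The only possible 3-form in R^3 is dx ∧ dy ∧ dz, with coefficient
  ∂(coeff of dy∧dz)/∂x - ∂(coeff of dx∧dz)/∂y + ∂(coeff of dx∧dy)/∂z
  = ∂/∂x (-3*x - 6*y) - ∂/∂y (3*z) + ∂/∂z (2*y + 3*z - 2).
Each of these terms simplifies to sums of mixed partials that cancel in pairs. The result is 0 (by equality of mixed partials for smooth functions — Schwarz / Clairaut).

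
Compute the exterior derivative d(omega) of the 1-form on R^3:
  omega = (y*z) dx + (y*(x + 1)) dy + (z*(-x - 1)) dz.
d(omega) = (y - z) dx ∧ dy + (-y - z) dx ∧ dz

For a 1-form omega = sum_i f_i dx_i, the exterior derivative is
  d(omega) = sum_{i < j} (∂f_j/∂x_i - ∂f_i/∂x_j) dx_i ∧ dx_j.
  coefficient of dx ∧ dy: ∂f_2/∂x - ∂f_1/∂y = ∂(y*(x + 1))/∂x - ∂(y*z)/∂y = y - z
  coefficient of dx ∧ dz: ∂f_3/∂x - ∂f_1/∂z = ∂(z*(-x - 1))/∂x - ∂(y*z)/∂z = -y - z
Assembling: d(omega) = (y - z) dx ∧ dy + (-y - z) dx ∧ dz.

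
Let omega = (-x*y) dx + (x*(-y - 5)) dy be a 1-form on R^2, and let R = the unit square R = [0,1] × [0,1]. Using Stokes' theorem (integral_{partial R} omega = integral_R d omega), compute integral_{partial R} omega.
integral_(partial R) omega = -5

Stokes: integral_partial_R omega = integral_R d omega with d omega = (∂Q/∂x - ∂P/∂y) dx ∧ dy.
  ∂Q/∂x = -y - 5
  ∂P/∂y = -x
  integrand = ∂Q/∂x - ∂P/∂y = x - y - 5.
Integrating over R: integral_0^1 integral_0^1 (x - y - 5) dx dy = -5.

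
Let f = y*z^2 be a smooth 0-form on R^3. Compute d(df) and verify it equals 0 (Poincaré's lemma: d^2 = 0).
d(df) = 0

Step 1: df = sum_i (∂f/∂x_i) dx_i = (0) dx + (z^2) dy + (2*y*z) dz.
Step 2: Apply d again. Using the 1-form formula, the coefficient of dx ∧ dy in d(df) is ∂^2 f/∂x ∂y - ∂^2 f/∂y ∂x = (0) - (0) = 0 (equality of mixed partials for smooth f).
Similarly for dx ∧ dz and dy ∧ dz — all coefficients vanish. So d(df) = 0.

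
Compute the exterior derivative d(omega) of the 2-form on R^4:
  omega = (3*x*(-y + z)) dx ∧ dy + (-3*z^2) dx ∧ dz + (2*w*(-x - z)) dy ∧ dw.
d(omega) = (3*x) dx ∧ dy ∧ dz + (-2*w) dx ∧ dy ∧ dw + (2*w) dy ∧ dz ∧ dw

For a 2-form omega = sum_{i<j} g_{ij} dx_i ∧ dx_j, the exterior derivative is
  d(omega) = sum_{i<j} d(g_{ij}) ∧ dx_i ∧ dx_j = sum_{i<j, k} (∂g_{ij}/∂x_k) dx_k ∧ dx_i ∧ dx_j.
Expand each term, using dx_k ∧ dx_i ∧ dx_j = sgn(permutation) dx_{(a)} ∧ dx_{(b)} ∧ dx_{(c)} with (a < b < c) sorted:
  d(3*x*(-y + z)) includes (∂/∂z)(3*x*(-y + z)) dz = (3*x) dz, which multiplied by dx ∧ dy gives (3*x) dx ∧ dy ∧ dz
  d(2*w*(-x - z)) includes (∂/∂x)(2*w*(-x - z)) dx = (-2*w) dx, which multiplied by dy ∧ dw gives (-2*w) dx ∧ dy ∧ dw
  d(2*w*(-x - z)) includes (∂/∂z)(2*w*(-x - z)) dz = (-2*w) dz, which multiplied by dy ∧ dw gives (2*w) dy ∧ dz ∧ dw
Collecting like 3-forms: d(omega) = (3*x) dx ∧ dy ∧ dz + (-2*w) dx ∧ dy ∧ dw + (2*w) dy ∧ dz ∧ dw.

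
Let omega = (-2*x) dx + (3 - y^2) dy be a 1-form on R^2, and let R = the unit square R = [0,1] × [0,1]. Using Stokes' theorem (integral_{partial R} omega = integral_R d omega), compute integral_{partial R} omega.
integral_(partial R) omega = 0

Stokes: integral_partial_R omega = integral_R d omega with d omega = (∂Q/∂x - ∂P/∂y) dx ∧ dy.
  ∂Q/∂x = 0
  ∂P/∂y = 0
  integrand = ∂Q/∂x - ∂P/∂y = 0.
Integrating over R: integral_0^1 integral_0^1 (0) dx dy = 0.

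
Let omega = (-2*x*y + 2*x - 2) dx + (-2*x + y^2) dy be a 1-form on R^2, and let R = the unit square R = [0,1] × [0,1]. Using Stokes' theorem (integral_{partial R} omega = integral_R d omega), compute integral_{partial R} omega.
integral_(partial R) omega = -1

Stokes: integral_partial_R omega = integral_R d omega with d omega = (∂Q/∂x - ∂P/∂y) dx ∧ dy.
  ∂Q/∂x = -2
  ∂P/∂y = -2*x
  integrand = ∂Q/∂x - ∂P/∂y = 2*x - 2.
Integrating over R: integral_0^1 integral_0^1 (2*x - 2) dx dy = -1.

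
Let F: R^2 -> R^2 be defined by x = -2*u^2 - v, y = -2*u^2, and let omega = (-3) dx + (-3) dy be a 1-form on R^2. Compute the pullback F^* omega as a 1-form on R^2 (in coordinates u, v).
F^* omega = (24*u) du + (3) dv

Using F^*(f dg) = (f ∘ F) d(g ∘ F), substitute each coordinate x_i by F_i(u, v) in f_i, and replace dx_i by d F_i = (∂F_i/∂u) du + (∂F_i/∂v) dv.
  For the x component: f_1(F) = -3; d F_1 = (-4*u) du + (-1) dv
  For the y component: f_2(F) = -3; d F_2 = (-4*u) du + (0) dv
Combining and collecting du, dv coefficients:
  coeff of du: 24*u
  coeff of dv: 3
F^* omega = (24*u) du + (3) dv.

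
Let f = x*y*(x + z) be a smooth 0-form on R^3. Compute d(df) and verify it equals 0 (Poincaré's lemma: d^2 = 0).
d(df) = 0

Step 1: df = sum_i (∂f/∂x_i) dx_i = (y*(2*x + z)) dx + (x*(x + z)) dy + (x*y) dz.
Step 2: Apply d again. Using the 1-form formula, the coefficient of dx ∧ dy in d(df) is ∂^2 f/∂x ∂y - ∂^2 f/∂y ∂x = (2*x + z) - (2*x + z) = 0 (equality of mixed partials for smooth f).
Similarly for dx ∧ dz and dy ∧ dz — all coefficients vanish. So d(df) = 0.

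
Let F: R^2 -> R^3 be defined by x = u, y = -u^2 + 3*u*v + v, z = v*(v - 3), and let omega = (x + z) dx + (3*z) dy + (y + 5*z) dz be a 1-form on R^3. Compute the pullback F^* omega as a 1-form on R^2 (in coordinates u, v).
F^* omega = (-6*u*v^2 + 18*u*v + u + 9*v^3 - 26*v^2 - 3*v) du + (-2*u^2*v + 3*u^2 + 15*u*v^2 - 36*u*v + 10*v^3 - 40*v^2 + 33*v) dv

Using F^*(f dg) = (f ∘ F) d(g ∘ F), substitute each coordinate x_i by F_i(u, v) in f_i, and replace dx_i by d F_i = (∂F_i/∂u) du + (∂F_i/∂v) dv.
  For the x component: f_1(F) = u + v^2 - 3*v; d F_1 = (1) du + (0) dv
  For the y component: f_2(F) = 3*v*(v - 3); d F_2 = (-2*u + 3*v) du + (3*u + 1) dv
  For the z component: f_3(F) = -u^2 + 3*u*v + 5*v^2 - 14*v; d F_3 = (0) du + (2*v - 3) dv
Combining and collecting du, dv coefficients:
  coeff of du: -6*u*v^2 + 18*u*v + u + 9*v^3 - 26*v^2 - 3*v
  coeff of dv: -2*u^2*v + 3*u^2 + 15*u*v^2 - 36*u*v + 10*v^3 - 40*v^2 + 33*v
F^* omega = (-6*u*v^2 + 18*u*v + u + 9*v^3 - 26*v^2 - 3*v) du + (-2*u^2*v + 3*u^2 + 15*u*v^2 - 36*u*v + 10*v^3 - 40*v^2 + 33*v) dv.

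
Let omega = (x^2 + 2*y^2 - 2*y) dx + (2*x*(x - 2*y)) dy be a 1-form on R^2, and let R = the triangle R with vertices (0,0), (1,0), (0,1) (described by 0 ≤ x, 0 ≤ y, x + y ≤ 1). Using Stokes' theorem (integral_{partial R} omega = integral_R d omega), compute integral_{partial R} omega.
integral_(partial R) omega = 1/3

Stokes: integral_partial_R omega = integral_R d omega with d omega = (∂Q/∂x - ∂P/∂y) dx ∧ dy.
  ∂Q/∂x = 4*x - 4*y
  ∂P/∂y = 4*y - 2
  integrand = ∂Q/∂x - ∂P/∂y = 4*x - 8*y + 2.
Integrating over R: integral_0^1 integral_0^{1-x} (4*x - 8*y + 2) dy dx = 1/3.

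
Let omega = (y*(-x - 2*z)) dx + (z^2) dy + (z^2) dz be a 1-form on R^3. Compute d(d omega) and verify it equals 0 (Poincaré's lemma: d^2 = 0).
d(d omega) = 0

Step 1: d omega = sum_{i<j} (∂f_j/∂x_i - ∂f_i/∂x_j) dx_i ∧ dx_j:
  coeff of dx ∧ dy: x + 2*z
  coeff of dx ∧ dz: 2*y
  coeff of dy ∧ dz: -2*z
Step 2: Apply d again to each 2-form coefficient. The only possible 3-form in R^3 is dx ∧ dy ∧ dz, with coefficient
  ∂(coeff of dy∧dz)/∂x - ∂(coeff of dx∧dz)/∂y + ∂(coeff of dx∧dy)/∂z
  = ∂/∂x (-2*z) - ∂/∂y (2*y) + ∂/∂z (x + 2*z).
Each of these terms simplifies to sums of mixed partials that cancel in pairs. The result is 0 (by equality of mixed partials for smooth functions — Schwarz / Clairaut).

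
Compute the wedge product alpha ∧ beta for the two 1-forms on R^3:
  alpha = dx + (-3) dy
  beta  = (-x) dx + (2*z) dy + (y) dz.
alpha ∧ beta = (-3*x + 2*z) dx ∧ dy + (y) dx ∧ dz + (-3*y) dy ∧ dz

Distribute the wedge, using dx_i ∧ dx_j = -dx_j ∧ dx_i and dx_i ∧ dx_i = 0. For each pair (i, j) with i < j, the coefficient of dx_i ∧ dx_j in alpha ∧ beta is (alpha_i * beta_j - alpha_j * beta_i). Collecting: alpha ∧ beta = (-3*x + 2*z) dx ∧ dy + (y) dx ∧ dz + (-3*y) dy ∧ dz.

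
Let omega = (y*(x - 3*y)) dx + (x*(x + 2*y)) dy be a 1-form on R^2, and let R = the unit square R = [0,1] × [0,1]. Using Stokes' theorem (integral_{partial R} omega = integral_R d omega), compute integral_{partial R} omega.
integral_(partial R) omega = 9/2

Stokes: integral_partial_R omega = integral_R d omega with d omega = (∂Q/∂x - ∂P/∂y) dx ∧ dy.
  ∂Q/∂x = 2*x + 2*y
  ∂P/∂y = x - 6*y
  integrand = ∂Q/∂x - ∂P/∂y = x + 8*y.
Integrating over R: integral_0^1 integral_0^1 (x + 8*y) dx dy = 9/2.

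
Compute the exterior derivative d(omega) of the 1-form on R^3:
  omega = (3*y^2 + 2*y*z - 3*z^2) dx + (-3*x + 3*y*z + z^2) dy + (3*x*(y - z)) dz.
d(omega) = (-6*y - 2*z - 3) dx ∧ dy + (y + 3*z) dx ∧ dz + (3*x - 3*y - 2*z) dy ∧ dz

For a 1-form omega = sum_i f_i dx_i, the exterior derivative is
  d(omega) = sum_{i < j} (∂f_j/∂x_i - ∂f_i/∂x_j) dx_i ∧ dx_j.
  coefficient of dx ∧ dy: ∂f_2/∂x - ∂f_1/∂y = ∂(-3*x + 3*y*z + z^2)/∂x - ∂(3*y^2 + 2*y*z - 3*z^2)/∂y = -6*y - 2*z - 3
  coefficient of dx ∧ dz: ∂f_3/∂x - ∂f_1/∂z = ∂(3*x*(y - z))/∂x - ∂(3*y^2 + 2*y*z - 3*z^2)/∂z = y + 3*z
  coefficient of dy ∧ dz: ∂f_3/∂y - ∂f_2/∂z = ∂(3*x*(y - z))/∂y - ∂(-3*x + 3*y*z + z^2)/∂z = 3*x - 3*y - 2*z
Assembling: d(omega) = (-6*y - 2*z - 3) dx ∧ dy + (y + 3*z) dx ∧ dz + (3*x - 3*y - 2*z) dy ∧ dz.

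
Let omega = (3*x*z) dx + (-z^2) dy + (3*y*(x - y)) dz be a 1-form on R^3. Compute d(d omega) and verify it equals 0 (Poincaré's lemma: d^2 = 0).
d(d omega) = 0

Step 1: d omega = sum_{i<j} (∂f_j/∂x_i - ∂f_i/∂x_j) dx_i ∧ dx_j:
  coeff of dx ∧ dy: 0
  coeff of dx ∧ dz: -3*x + 3*y
  coeff of dy ∧ dz: 3*x - 6*y + 2*z
Step 2: Apply d again to each 2-form coefficient. The only possible 3-form in R^3 is dx ∧ dy ∧ dz, with coefficient
  ∂(coeff of dy∧dz)/∂x - ∂(coeff of dx∧dz)/∂y + ∂(coeff of dx∧dy)/∂z
  = ∂/∂x (3*x - 6*y + 2*z) - ∂/∂y (-3*x + 3*y) + ∂/∂z (0).
Each of these terms simplifies to sums of mixed partials that cancel in pairs. The result is 0 (by equality of mixed partials for smooth functions — Schwarz / Clairaut).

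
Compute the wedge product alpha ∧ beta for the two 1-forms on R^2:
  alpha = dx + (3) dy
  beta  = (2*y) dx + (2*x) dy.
alpha ∧ beta = (2*x - 6*y) dx ∧ dy

Distribute the wedge, using dx_i ∧ dx_j = -dx_j ∧ dx_i and dx_i ∧ dx_i = 0. For each pair (i, j) with i < j, the coefficient of dx_i ∧ dx_j in alpha ∧ beta is (alpha_i * beta_j - alpha_j * beta_i). Collecting: alpha ∧ beta = (2*x - 6*y) dx ∧ dy.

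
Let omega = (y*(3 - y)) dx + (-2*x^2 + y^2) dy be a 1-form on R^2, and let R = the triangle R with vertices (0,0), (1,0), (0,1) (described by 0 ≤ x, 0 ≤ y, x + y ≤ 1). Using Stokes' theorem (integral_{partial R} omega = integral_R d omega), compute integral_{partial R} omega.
integral_(partial R) omega = -11/6

Stokes: integral_partial_R omega = integral_R d omega with d omega = (∂Q/∂x - ∂P/∂y) dx ∧ dy.
  ∂Q/∂x = -4*x
  ∂P/∂y = 3 - 2*y
  integrand = ∂Q/∂x - ∂P/∂y = -4*x + 2*y - 3.
Integrating over R: integral_0^1 integral_0^{1-x} (-4*x + 2*y - 3) dy dx = -11/6.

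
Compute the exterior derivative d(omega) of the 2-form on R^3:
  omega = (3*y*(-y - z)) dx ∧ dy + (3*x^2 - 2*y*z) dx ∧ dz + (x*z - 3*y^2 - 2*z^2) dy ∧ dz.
d(omega) = (-3*y + 3*z) dx ∧ dy ∧ dz

For a 2-form omega = sum_{i<j} g_{ij} dx_i ∧ dx_j, the exterior derivative is
  d(omega) = sum_{i<j} d(g_{ij}) ∧ dx_i ∧ dx_j = sum_{i<j, k} (∂g_{ij}/∂x_k) dx_k ∧ dx_i ∧ dx_j.
Expand each term, using dx_k ∧ dx_i ∧ dx_j = sgn(permutation) dx_{(a)} ∧ dx_{(b)} ∧ dx_{(c)} with (a < b < c) sorted:
  d(3*y*(-y - z)) includes (∂/∂z)(3*y*(-y - z)) dz = (-3*y) dz, which multiplied by dx ∧ dy gives (-3*y) dx ∧ dy ∧ dz
  d(3*x^2 - 2*y*z) includes (∂/∂y)(3*x^2 - 2*y*z) dy = (-2*z) dy, which multiplied by dx ∧ dz gives (2*z) dx ∧ dy ∧ dz
  d(x*z - 3*y^2 - 2*z^2) includes (∂/∂x)(x*z - 3*y^2 - 2*z^2) dx = (z) dx, which multiplied by dy ∧ dz gives (z) dx ∧ dy ∧ dz
Collecting like 3-forms: d(omega) = (-3*y + 3*z) dx ∧ dy ∧ dz.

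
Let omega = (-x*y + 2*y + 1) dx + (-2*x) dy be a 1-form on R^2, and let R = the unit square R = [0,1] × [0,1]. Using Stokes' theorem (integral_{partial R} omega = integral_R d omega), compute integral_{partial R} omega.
integral_(partial R) omega = -7/2

Stokes: integral_partial_R omega = integral_R d omega with d omega = (∂Q/∂x - ∂P/∂y) dx ∧ dy.
  ∂Q/∂x = -2
  ∂P/∂y = 2 - x
  integrand = ∂Q/∂x - ∂P/∂y = x - 4.
Integrating over R: integral_0^1 integral_0^1 (x - 4) dx dy = -7/2.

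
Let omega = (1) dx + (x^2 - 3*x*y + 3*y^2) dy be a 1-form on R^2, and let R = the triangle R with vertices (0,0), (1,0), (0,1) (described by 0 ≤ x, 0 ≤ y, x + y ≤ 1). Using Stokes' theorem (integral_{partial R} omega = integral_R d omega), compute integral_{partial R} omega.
integral_(partial R) omega = -1/6

Stokes: integral_partial_R omega = integral_R d omega with d omega = (∂Q/∂x - ∂P/∂y) dx ∧ dy.
  ∂Q/∂x = 2*x - 3*y
  ∂P/∂y = 0
  integrand = ∂Q/∂x - ∂P/∂y = 2*x - 3*y.
Integrating over R: integral_0^1 integral_0^{1-x} (2*x - 3*y) dy dx = -1/6.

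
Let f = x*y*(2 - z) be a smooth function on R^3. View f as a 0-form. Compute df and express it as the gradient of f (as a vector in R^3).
df = (y*(2 - z)) dx + (x*(2 - z)) dy + (-x*y) dz; grad f = (y*(2 - z), x*(2 - z), -x*y)

For a 0-form f, d f = (∂f/∂x) dx + (∂f/∂y) dy + (∂f/∂z) dz. The components of the vector representation are exactly the entries of grad f in Cartesian coordinates:
  ∂f/∂x = y*(2 - z)
  ∂f/∂y = x*(2 - z)
  ∂f/∂z = -x*y.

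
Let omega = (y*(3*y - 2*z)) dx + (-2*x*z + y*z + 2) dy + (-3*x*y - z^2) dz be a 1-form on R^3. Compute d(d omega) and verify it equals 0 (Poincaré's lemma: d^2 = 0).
d(d omega) = 0

Step 1: d omega = sum_{i<j} (∂f_j/∂x_i - ∂f_i/∂x_j) dx_i ∧ dx_j:
  coeff of dx ∧ dy: -6*y
  coeff of dx ∧ dz: -y
  coeff of dy ∧ dz: -x - y
Step 2: Apply d again to each 2-form coefficient. The only possible 3-form in R^3 is dx ∧ dy ∧ dz, with coefficient
  ∂(coeff of dy∧dz)/∂x - ∂(coeff of dx∧dz)/∂y + ∂(coeff of dx∧dy)/∂z
  = ∂/∂x (-x - y) - ∂/∂y (-y) + ∂/∂z (-6*y).
Each of these terms simplifies to sums of mixed partials that cancel in pairs. The result is 0 (by equality of mixed partials for smooth functions — Schwarz / Clairaut).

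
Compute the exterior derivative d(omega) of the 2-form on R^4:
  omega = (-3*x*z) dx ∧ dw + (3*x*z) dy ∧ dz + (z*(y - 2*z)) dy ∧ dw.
d(omega) = (3*x) dx ∧ dz ∧ dw + (3*z) dx ∧ dy ∧ dz + (-y + 4*z) dy ∧ dz ∧ dw

For a 2-form omega = sum_{i<j} g_{ij} dx_i ∧ dx_j, the exterior derivative is
  d(omega) = sum_{i<j} d(g_{ij}) ∧ dx_i ∧ dx_j = sum_{i<j, k} (∂g_{ij}/∂x_k) dx_k ∧ dx_i ∧ dx_j.
Expand each term, using dx_k ∧ dx_i ∧ dx_j = sgn(permutation) dx_{(a)} ∧ dx_{(b)} ∧ dx_{(c)} with (a < b < c) sorted:
  d(-3*x*z) includes (∂/∂z)(-3*x*z) dz = (-3*x) dz, which multiplied by dx ∧ dw gives (3*x) dx ∧ dz ∧ dw
  d(3*x*z) includes (∂/∂x)(3*x*z) dx = (3*z) dx, which multiplied by dy ∧ dz gives (3*z) dx ∧ dy ∧ dz
  d(z*(y - 2*z)) includes (∂/∂z)(z*(y - 2*z)) dz = (y - 4*z) dz, which multiplied by dy ∧ dw gives (-y + 4*z) dy ∧ dz ∧ dw
Collecting like 3-forms: d(omega) = (3*x) dx ∧ dz ∧ dw + (3*z) dx ∧ dy ∧ dz + (-y + 4*z) dy ∧ dz ∧ dw.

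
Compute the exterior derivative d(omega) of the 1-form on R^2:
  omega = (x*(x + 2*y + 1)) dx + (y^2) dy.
d(omega) = (-2*x) dx ∧ dy

For a 1-form omega = sum_i f_i dx_i, the exterior derivative is
  d(omega) = sum_{i < j} (∂f_j/∂x_i - ∂f_i/∂x_j) dx_i ∧ dx_j.
  coefficient of dx ∧ dy: ∂f_2/∂x - ∂f_1/∂y = ∂(y^2)/∂x - ∂(x*(x + 2*y + 1))/∂y = -2*x
Assembling: d(omega) = (-2*x) dx ∧ dy.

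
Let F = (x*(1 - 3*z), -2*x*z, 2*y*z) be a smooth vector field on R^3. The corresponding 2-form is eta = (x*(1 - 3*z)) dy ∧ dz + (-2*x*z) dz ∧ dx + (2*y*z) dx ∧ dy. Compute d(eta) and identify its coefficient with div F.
d(eta) = (2*y - 3*z + 1) dx ∧ dy ∧ dz; div F = 2*y - 3*z + 1

For a 2-form in R^3 of the form above, applying d gives a 3-form with coefficient ∂P/∂x + ∂Q/∂y + ∂R/∂z:
  ∂P/∂x = 1 - 3*z
  ∂Q/∂y = 0
  ∂R/∂z = 2*y
Sum = 2*y - 3*z + 1, which is exactly div F.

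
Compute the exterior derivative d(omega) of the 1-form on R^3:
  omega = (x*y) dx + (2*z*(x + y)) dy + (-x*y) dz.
d(omega) = (-x + 2*z) dx ∧ dy + (-y) dx ∧ dz + (-3*x - 2*y) dy ∧ dz

For a 1-form omega = sum_i f_i dx_i, the exterior derivative is
  d(omega) = sum_{i < j} (∂f_j/∂x_i - ∂f_i/∂x_j) dx_i ∧ dx_j.
  coefficient of dx ∧ dy: ∂f_2/∂x - ∂f_1/∂y = ∂(2*z*(x + y))/∂x - ∂(x*y)/∂y = -x + 2*z
  coefficient of dx ∧ dz: ∂f_3/∂x - ∂f_1/∂z = ∂(-x*y)/∂x - ∂(x*y)/∂z = -y
  coefficient of dy ∧ dz: ∂f_3/∂y - ∂f_2/∂z = ∂(-x*y)/∂y - ∂(2*z*(x + y))/∂z = -3*x - 2*y
Assembling: d(omega) = (-x + 2*z) dx ∧ dy + (-y) dx ∧ dz + (-3*x - 2*y) dy ∧ dz.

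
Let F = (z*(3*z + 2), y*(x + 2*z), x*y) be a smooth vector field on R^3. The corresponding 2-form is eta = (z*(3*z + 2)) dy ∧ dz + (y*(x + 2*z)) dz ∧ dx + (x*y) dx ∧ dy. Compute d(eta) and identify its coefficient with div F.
d(eta) = (x + 2*z) dx ∧ dy ∧ dz; div F = x + 2*z

For a 2-form in R^3 of the form above, applying d gives a 3-form with coefficient ∂P/∂x + ∂Q/∂y + ∂R/∂z:
  ∂P/∂x = 0
  ∂Q/∂y = x + 2*z
  ∂R/∂z = 0
Sum = x + 2*z, which is exactly div F.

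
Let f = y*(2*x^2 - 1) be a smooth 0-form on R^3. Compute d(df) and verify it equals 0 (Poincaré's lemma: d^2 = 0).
d(df) = 0

Step 1: df = sum_i (∂f/∂x_i) dx_i = (4*x*y) dx + (2*x^2 - 1) dy + (0) dz.
Step 2: Apply d again. Using the 1-form formula, the coefficient of dx ∧ dy in d(df) is ∂^2 f/∂x ∂y - ∂^2 f/∂y ∂x = (4*x) - (4*x) = 0 (equality of mixed partials for smooth f).
Similarly for dx ∧ dz and dy ∧ dz — all coefficients vanish. So d(df) = 0.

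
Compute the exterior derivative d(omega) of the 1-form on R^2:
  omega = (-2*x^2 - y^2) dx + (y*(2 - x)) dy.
d(omega) = (y) dx ∧ dy

For a 1-form omega = sum_i f_i dx_i, the exterior derivative is
  d(omega) = sum_{i < j} (∂f_j/∂x_i - ∂f_i/∂x_j) dx_i ∧ dx_j.
  coefficient of dx ∧ dy: ∂f_2/∂x - ∂f_1/∂y = ∂(y*(2 - x))/∂x - ∂(-2*x^2 - y^2)/∂y = y
Assembling: d(omega) = (y) dx ∧ dy.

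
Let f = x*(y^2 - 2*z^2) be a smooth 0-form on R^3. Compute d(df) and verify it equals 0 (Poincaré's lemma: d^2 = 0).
d(df) = 0

Step 1: df = sum_i (∂f/∂x_i) dx_i = (y^2 - 2*z^2) dx + (2*x*y) dy + (-4*x*z) dz.
Step 2: Apply d again. Using the 1-form formula, the coefficient of dx ∧ dy in d(df) is ∂^2 f/∂x ∂y - ∂^2 f/∂y ∂x = (2*y) - (2*y) = 0 (equality of mixed partials for smooth f).
Similarly for dx ∧ dz and dy ∧ dz — all coefficients vanish. So d(df) = 0.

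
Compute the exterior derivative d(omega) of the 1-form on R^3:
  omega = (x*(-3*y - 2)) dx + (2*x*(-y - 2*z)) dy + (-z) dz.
d(omega) = (3*x - 2*y - 4*z) dx ∧ dy + (4*x) dy ∧ dz

For a 1-form omega = sum_i f_i dx_i, the exterior derivative is
  d(omega) = sum_{i < j} (∂f_j/∂x_i - ∂f_i/∂x_j) dx_i ∧ dx_j.
  coefficient of dx ∧ dy: ∂f_2/∂x - ∂f_1/∂y = ∂(2*x*(-y - 2*z))/∂x - ∂(x*(-3*y - 2))/∂y = 3*x - 2*y - 4*z
  coefficient of dy ∧ dz: ∂f_3/∂y - ∂f_2/∂z = ∂(-z)/∂y - ∂(2*x*(-y - 2*z))/∂z = 4*x
Assembling: d(omega) = (3*x - 2*y - 4*z) dx ∧ dy + (4*x) dy ∧ dz.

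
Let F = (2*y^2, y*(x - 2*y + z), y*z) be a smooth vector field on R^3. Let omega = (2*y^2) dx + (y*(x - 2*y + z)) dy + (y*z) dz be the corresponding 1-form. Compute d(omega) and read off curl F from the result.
d(omega) = (-y + z) dy ∧ dz + (0) dz ∧ dx + (-3*y) dx ∧ dy; curl F = (-y + z, 0, -3*y)

d omega = sum_{i<j} (∂f_j/∂x_i - ∂f_i/∂x_j) dx_i ∧ dx_j. Under the identification (dy ∧ dz, dz ∧ dx, dx ∧ dy) ↔ (e_x, e_y, e_z), the coefficients are exactly the components of curl F. Compute:
  ∂R/∂y - ∂Q/∂z = (z) - (y) = -y + z
  ∂P/∂z - ∂R/∂x = (0) - (0) = 0
  ∂Q/∂x - ∂P/∂y = (y) - (4*y) = -3*y.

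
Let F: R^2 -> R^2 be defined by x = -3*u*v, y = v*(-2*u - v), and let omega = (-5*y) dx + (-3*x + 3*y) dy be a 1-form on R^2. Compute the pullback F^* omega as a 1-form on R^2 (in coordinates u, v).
F^* omega = (9*v^2*(-4*u - v)) du + (3*v*(-12*u^2 - 5*u*v + 2*v^2)) dv

Using F^*(f dg) = (f ∘ F) d(g ∘ F), substitute each coordinate x_i by F_i(u, v) in f_i, and replace dx_i by d F_i = (∂F_i/∂u) du + (∂F_i/∂v) dv.
  For the x component: f_1(F) = 5*v*(2*u + v); d F_1 = (-3*v) du + (-3*u) dv
  For the y component: f_2(F) = 3*v*(u - v); d F_2 = (-2*v) du + (-2*u - 2*v) dv
Combining and collecting du, dv coefficients:
  coeff of du: 9*v^2*(-4*u - v)
  coeff of dv: 3*v*(-12*u^2 - 5*u*v + 2*v^2)
F^* omega = (9*v^2*(-4*u - v)) du + (3*v*(-12*u^2 - 5*u*v + 2*v^2)) dv.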